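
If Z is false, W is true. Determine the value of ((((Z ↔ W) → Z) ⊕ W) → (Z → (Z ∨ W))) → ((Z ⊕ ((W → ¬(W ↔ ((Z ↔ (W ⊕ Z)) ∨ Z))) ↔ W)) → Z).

Z ↔ W = False ↔ True = False
(Z ↔ W) → Z = False → False = True
((Z ↔ W) → Z) ⊕ W = True ⊕ True = False
Z ∨ W = False ∨ True = True
Z → (Z ∨ W) = False → True = True
(((Z ↔ W) → Z) ⊕ W) → (Z → (Z ∨ W)) = False → True = True
W ⊕ Z = True ⊕ False = True
Z ↔ (W ⊕ Z) = False ↔ True = False
(Z ↔ (W ⊕ Z)) ∨ Z = False ∨ False = False
W ↔ ((Z ↔ (W ⊕ Z)) ∨ Z) = True ↔ False = False
¬(W ↔ ((Z ↔ (W ⊕ Z)) ∨ Z)) = ¬False = True
W → ¬(W ↔ ((Z ↔ (W ⊕ Z)) ∨ Z)) = True → True = True
(W → ¬(W ↔ ((Z ↔ (W ⊕ Z)) ∨ Z))) ↔ W = True ↔ True = True
Z ⊕ ((W → ¬(W ↔ ((Z ↔ (W ⊕ Z)) ∨ Z))) ↔ W) = False ⊕ True = True
(Z ⊕ ((W → ¬(W ↔ ((Z ↔ (W ⊕ Z)) ∨ Z))) ↔ W)) → Z = True → False = False
((((Z ↔ W) → Z) ⊕ W) → (Z → (Z ∨ W))) → ((Z ⊕ ((W → ¬(W ↔ ((Z ↔ (W ⊕ Z)) ∨ Z))) ↔ W)) → Z) = True → False = False

False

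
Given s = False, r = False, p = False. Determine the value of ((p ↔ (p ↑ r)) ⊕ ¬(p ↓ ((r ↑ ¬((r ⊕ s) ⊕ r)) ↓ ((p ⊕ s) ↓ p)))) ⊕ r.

False

p ↑ r = False ↑ False = True
p ↔ (p ↑ r) = False ↔ True = False
r ⊕ s = False ⊕ False = False
(r ⊕ s) ⊕ r = False ⊕ False = False
¬((r ⊕ s) ⊕ r) = ¬False = True
r ↑ ¬((r ⊕ s) ⊕ r) = False ↑ True = True
p ⊕ s = False ⊕ False = False
(p ⊕ s) ↓ p = False ↓ False = True
(r ↑ ¬((r ⊕ s) ⊕ r)) ↓ ((p ⊕ s) ↓ p) = True ↓ True = False
p ↓ ((r ↑ ¬((r ⊕ s) ⊕ r)) ↓ ((p ⊕ s) ↓ p)) = False ↓ False = True
¬(p ↓ ((r ↑ ¬((r ⊕ s) ⊕ r)) ↓ ((p ⊕ s) ↓ p))) = ¬True = False
(p ↔ (p ↑ r)) ⊕ ¬(p ↓ ((r ↑ ¬((r ⊕ s) ⊕ r)) ↓ ((p ⊕ s) ↓ p))) = False ⊕ False = False
((p ↔ (p ↑ r)) ⊕ ¬(p ↓ ((r ↑ ¬((r ⊕ s) ⊕ r)) ↓ ((p ⊕ s) ↓ p)))) ⊕ r = False ⊕ False = False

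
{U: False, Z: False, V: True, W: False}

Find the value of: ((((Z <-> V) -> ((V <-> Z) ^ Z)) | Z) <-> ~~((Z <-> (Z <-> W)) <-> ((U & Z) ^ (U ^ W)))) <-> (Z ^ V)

True

Z <-> V = False <-> True = False
V <-> Z = True <-> False = False
(V <-> Z) ^ Z = False ^ False = False
(Z <-> V) -> ((V <-> Z) ^ Z) = False -> False = True
((Z <-> V) -> ((V <-> Z) ^ Z)) | Z = True | False = True
Z <-> W = False <-> False = True
Z <-> (Z <-> W) = False <-> True = False
U & Z = False & False = False
U ^ W = False ^ False = False
(U & Z) ^ (U ^ W) = False ^ False = False
(Z <-> (Z <-> W)) <-> ((U & Z) ^ (U ^ W)) = False <-> False = True
~((Z <-> (Z <-> W)) <-> ((U & Z) ^ (U ^ W))) = ~True = False
~~((Z <-> (Z <-> W)) <-> ((U & Z) ^ (U ^ W))) = ~False = True
(((Z <-> V) -> ((V <-> Z) ^ Z)) | Z) <-> ~~((Z <-> (Z <-> W)) <-> ((U & Z) ^ (U ^ W))) = True <-> True = True
Z ^ V = False ^ True = True
((((Z <-> V) -> ((V <-> Z) ^ Z)) | Z) <-> ~~((Z <-> (Z <-> W)) <-> ((U & Z) ^ (U ^ W)))) <-> (Z ^ V) = True <-> True = True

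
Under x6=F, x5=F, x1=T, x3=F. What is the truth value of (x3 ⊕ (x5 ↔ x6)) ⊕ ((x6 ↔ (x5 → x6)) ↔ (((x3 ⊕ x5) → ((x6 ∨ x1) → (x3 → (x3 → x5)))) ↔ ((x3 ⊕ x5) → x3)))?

T

Substituting x6=F, x5=F, x1=T, x3=F:
x5 ↔ x6 = F ↔ F = T
x3 ⊕ (x5 ↔ x6) = F ⊕ T = T
x5 → x6 = F → F = T
x6 ↔ (x5 → x6) = F ↔ T = F
x3 ⊕ x5 = F ⊕ F = F
x6 ∨ x1 = F ∨ T = T
x3 → x5 = F → F = T
x3 → (x3 → x5) = F → T = T
(x6 ∨ x1) → (x3 → (x3 → x5)) = T → T = T
(x3 ⊕ x5) → ((x6 ∨ x1) → (x3 → (x3 → x5))) = F → T = T
x3 ⊕ x5 = F ⊕ F = F
(x3 ⊕ x5) → x3 = F → F = T
((x3 ⊕ x5) → ((x6 ∨ x1) → (x3 → (x3 → x5)))) ↔ ((x3 ⊕ x5) → x3) = T ↔ T = T
(x6 ↔ (x5 → x6)) ↔ (((x3 ⊕ x5) → ((x6 ∨ x1) → (x3 → (x3 → x5)))) ↔ ((x3 ⊕ x5) → x3)) = F ↔ T = F
(x3 ⊕ (x5 ↔ x6)) ⊕ ((x6 ↔ (x5 → x6)) ↔ (((x3 ⊕ x5) → ((x6 ∨ x1) → (x3 → (x3 → x5)))) ↔ ((x3 ⊕ x5) → x3))) = T ⊕ F = T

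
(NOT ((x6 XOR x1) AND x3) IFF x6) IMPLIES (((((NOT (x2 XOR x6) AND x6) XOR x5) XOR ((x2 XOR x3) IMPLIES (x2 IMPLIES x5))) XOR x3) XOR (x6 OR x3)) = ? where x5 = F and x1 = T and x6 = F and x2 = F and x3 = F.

T

x6 XOR x1 = F XOR T = T
(x6 XOR x1) AND x3 = T AND F = F
NOT ((x6 XOR x1) AND x3) = NOT F = T
NOT ((x6 XOR x1) AND x3) IFF x6 = T IFF F = F
x2 XOR x6 = F XOR F = F
NOT (x2 XOR x6) = NOT F = T
NOT (x2 XOR x6) AND x6 = T AND F = F
(NOT (x2 XOR x6) AND x6) XOR x5 = F XOR F = F
x2 XOR x3 = F XOR F = F
x2 IMPLIES x5 = F IMPLIES F = T
(x2 XOR x3) IMPLIES (x2 IMPLIES x5) = F IMPLIES T = T
((NOT (x2 XOR x6) AND x6) XOR x5) XOR ((x2 XOR x3) IMPLIES (x2 IMPLIES x5)) = F XOR T = T
(((NOT (x2 XOR x6) AND x6) XOR x5) XOR ((x2 XOR x3) IMPLIES (x2 IMPLIES x5))) XOR x3 = T XOR F = T
x6 OR x3 = F OR F = F
((((NOT (x2 XOR x6) AND x6) XOR x5) XOR ((x2 XOR x3) IMPLIES (x2 IMPLIES x5))) XOR x3) XOR (x6 OR x3) = T XOR F = T
(NOT ((x6 XOR x1) AND x3) IFF x6) IMPLIES (((((NOT (x2 XOR x6) AND x6) XOR x5) XOR ((x2 XOR x3) IMPLIES (x2 IMPLIES x5))) XOR x3) XOR (x6 OR x3)) = F IMPLIES T = T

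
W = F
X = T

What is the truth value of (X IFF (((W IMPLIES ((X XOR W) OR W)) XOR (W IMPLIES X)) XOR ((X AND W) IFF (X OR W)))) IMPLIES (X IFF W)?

X XOR W = T XOR F = T
(X XOR W) OR W = T OR F = T
W IMPLIES ((X XOR W) OR W) = F IMPLIES T = T
W IMPLIES X = F IMPLIES T = T
(W IMPLIES ((X XOR W) OR W)) XOR (W IMPLIES X) = T XOR T = F
X AND W = T AND F = F
X OR W = T OR F = T
(X AND W) IFF (X OR W) = F IFF T = F
((W IMPLIES ((X XOR W) OR W)) XOR (W IMPLIES X)) XOR ((X AND W) IFF (X OR W)) = F XOR F = F
X IFF (((W IMPLIES ((X XOR W) OR W)) XOR (W IMPLIES X)) XOR ((X AND W) IFF (X OR W))) = T IFF F = F
X IFF W = T IFF F = F
(X IFF (((W IMPLIES ((X XOR W) OR W)) XOR (W IMPLIES X)) XOR ((X AND W) IFF (X OR W)))) IMPLIES (X IFF W) = F IMPLIES F = T

T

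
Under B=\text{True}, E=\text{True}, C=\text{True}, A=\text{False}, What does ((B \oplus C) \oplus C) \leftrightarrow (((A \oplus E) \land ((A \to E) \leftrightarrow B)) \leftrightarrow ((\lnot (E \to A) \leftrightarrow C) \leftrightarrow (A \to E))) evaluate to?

\text{True}

B \oplus C = \text{True} \oplus \text{True} = \text{False}
(B \oplus C) \oplus C = \text{False} \oplus \text{True} = \text{True}
A \oplus E = \text{False} \oplus \text{True} = \text{True}
A \to E = \text{False} \to \text{True} = \text{True}
(A \to E) \leftrightarrow B = \text{True} \leftrightarrow \text{True} = \text{True}
(A \oplus E) \land ((A \to E) \leftrightarrow B) = \text{True} \land \text{True} = \text{True}
E \to A = \text{True} \to \text{False} = \text{False}
\lnot (E \to A) = \lnot \text{False} = \text{True}
\lnot (E \to A) \leftrightarrow C = \text{True} \leftrightarrow \text{True} = \text{True}
A \to E = \text{False} \to \text{True} = \text{True}
(\lnot (E \to A) \leftrightarrow C) \leftrightarrow (A \to E) = \text{True} \leftrightarrow \text{True} = \text{True}
((A \oplus E) \land ((A \to E) \leftrightarrow B)) \leftrightarrow ((\lnot (E \to A) \leftrightarrow C) \leftrightarrow (A \to E)) = \text{True} \leftrightarrow \text{True} = \text{True}
((B \oplus C) \oplus C) \leftrightarrow (((A \oplus E) \land ((A \to E) \leftrightarrow B)) \leftrightarrow ((\lnot (E \to A) \leftrightarrow C) \leftrightarrow (A \to E))) = \text{True} \leftrightarrow \text{True} = \text{True}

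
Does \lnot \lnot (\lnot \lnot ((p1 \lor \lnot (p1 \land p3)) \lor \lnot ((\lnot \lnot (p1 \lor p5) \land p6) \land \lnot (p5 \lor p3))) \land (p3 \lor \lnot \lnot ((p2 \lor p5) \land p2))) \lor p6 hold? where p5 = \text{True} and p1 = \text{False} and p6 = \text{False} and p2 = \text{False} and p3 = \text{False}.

\text{False}

p1 \land p3 = \text{False} \land \text{False} = \text{False}
\lnot (p1 \land p3) = \lnot \text{False} = \text{True}
p1 \lor \lnot (p1 \land p3) = \text{False} \lor \text{True} = \text{True}
p1 \lor p5 = \text{False} \lor \text{True} = \text{True}
\lnot (p1 \lor p5) = \lnot \text{True} = \text{False}
\lnot \lnot (p1 \lor p5) = \lnot \text{False} = \text{True}
\lnot \lnot (p1 \lor p5) \land p6 = \text{True} \land \text{False} = \text{False}
p5 \lor p3 = \text{True} \lor \text{False} = \text{True}
\lnot (p5 \lor p3) = \lnot \text{True} = \text{False}
(\lnot \lnot (p1 \lor p5) \land p6) \land \lnot (p5 \lor p3) = \text{False} \land \text{False} = \text{False}
\lnot ((\lnot \lnot (p1 \lor p5) \land p6) \land \lnot (p5 \lor p3)) = \lnot \text{False} = \text{True}
(p1 \lor \lnot (p1 \land p3)) \lor \lnot ((\lnot \lnot (p1 \lor p5) \land p6) \land \lnot (p5 \lor p3)) = \text{True} \lor \text{True} = \text{True}
\lnot ((p1 \lor \lnot (p1 \land p3)) \lor \lnot ((\lnot \lnot (p1 \lor p5) \land p6) \land \lnot (p5 \lor p3))) = \lnot \text{True} = \text{False}
\lnot \lnot ((p1 \lor \lnot (p1 \land p3)) \lor \lnot ((\lnot \lnot (p1 \lor p5) \land p6) \land \lnot (p5 \lor p3))) = \lnot \text{False} = \text{True}
p2 \lor p5 = \text{False} \lor \text{True} = \text{True}
(p2 \lor p5) \land p2 = \text{True} \land \text{False} = \text{False}
\lnot ((p2 \lor p5) \land p2) = \lnot \text{False} = \text{True}
\lnot \lnot ((p2 \lor p5) \land p2) = \lnot \text{True} = \text{False}
p3 \lor \lnot \lnot ((p2 \lor p5) \land p2) = \text{False} \lor \text{False} = \text{False}
\lnot \lnot ((p1 \lor \lnot (p1 \land p3)) \lor \lnot ((\lnot \lnot (p1 \lor p5) \land p6) \land \lnot (p5 \lor p3))) \land (p3 \lor \lnot \lnot ((p2 \lor p5) \land p2)) = \text{True} \land \text{False} = \text{False}
\lnot (\lnot \lnot ((p1 \lor \lnot (p1 \land p3)) \lor \lnot ((\lnot \lnot (p1 \lor p5) \land p6) \land \lnot (p5 \lor p3))) \land (p3 \lor \lnot \lnot ((p2 \lor p5) \land p2))) = \lnot \text{False} = \text{True}
\lnot \lnot (\lnot \lnot ((p1 \lor \lnot (p1 \land p3)) \lor \lnot ((\lnot \lnot (p1 \lor p5) \land p6) \land \lnot (p5 \lor p3))) \land (p3 \lor \lnot \lnot ((p2 \lor p5) \land p2))) = \lnot \text{True} = \text{False}
\lnot \lnot (\lnot \lnot ((p1 \lor \lnot (p1 \land p3)) \lor \lnot ((\lnot \lnot (p1 \lor p5) \land p6) \land \lnot (p5 \lor p3))) \land (p3 \lor \lnot \lnot ((p2 \lor p5) \land p2))) \lor p6 = \text{False} \lor \text{False} = \text{False}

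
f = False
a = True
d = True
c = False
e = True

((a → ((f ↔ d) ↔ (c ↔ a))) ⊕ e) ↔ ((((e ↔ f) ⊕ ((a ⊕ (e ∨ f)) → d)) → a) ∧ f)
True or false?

Substituting f=False, a=True, d=True, c=False, e=True:
f ↔ d = False ↔ True = False
c ↔ a = False ↔ True = False
(f ↔ d) ↔ (c ↔ a) = False ↔ False = True
a → ((f ↔ d) ↔ (c ↔ a)) = True → True = True
(a → ((f ↔ d) ↔ (c ↔ a))) ⊕ e = True ⊕ True = False
e ↔ f = True ↔ False = False
e ∨ f = True ∨ False = True
a ⊕ (e ∨ f) = True ⊕ True = False
(a ⊕ (e ∨ f)) → d = False → True = True
(e ↔ f) ⊕ ((a ⊕ (e ∨ f)) → d) = False ⊕ True = True
((e ↔ f) ⊕ ((a ⊕ (e ∨ f)) → d)) → a = True → True = True
(((e ↔ f) ⊕ ((a ⊕ (e ∨ f)) → d)) → a) ∧ f = True ∧ False = False
((a → ((f ↔ d) ↔ (c ↔ a))) ⊕ e) ↔ ((((e ↔ f) ⊕ ((a ⊕ (e ∨ f)) → d)) → a) ∧ f) = False ↔ False = True

True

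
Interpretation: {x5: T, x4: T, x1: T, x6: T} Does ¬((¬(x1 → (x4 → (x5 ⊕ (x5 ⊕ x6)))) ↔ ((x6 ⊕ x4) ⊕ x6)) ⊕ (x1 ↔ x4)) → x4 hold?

x5 ⊕ x6 = T ⊕ T = F
x5 ⊕ (x5 ⊕ x6) = T ⊕ F = T
x4 → (x5 ⊕ (x5 ⊕ x6)) = T → T = T
x1 → (x4 → (x5 ⊕ (x5 ⊕ x6))) = T → T = T
¬(x1 → (x4 → (x5 ⊕ (x5 ⊕ x6)))) = ¬T = F
x6 ⊕ x4 = T ⊕ T = F
(x6 ⊕ x4) ⊕ x6 = F ⊕ T = T
¬(x1 → (x4 → (x5 ⊕ (x5 ⊕ x6)))) ↔ ((x6 ⊕ x4) ⊕ x6) = F ↔ T = F
x1 ↔ x4 = T ↔ T = T
(¬(x1 → (x4 → (x5 ⊕ (x5 ⊕ x6)))) ↔ ((x6 ⊕ x4) ⊕ x6)) ⊕ (x1 ↔ x4) = F ⊕ T = T
¬((¬(x1 → (x4 → (x5 ⊕ (x5 ⊕ x6)))) ↔ ((x6 ⊕ x4) ⊕ x6)) ⊕ (x1 ↔ x4)) = ¬T = F
¬((¬(x1 → (x4 → (x5 ⊕ (x5 ⊕ x6)))) ↔ ((x6 ⊕ x4) ⊕ x6)) ⊕ (x1 ↔ x4)) → x4 = F → T = T

T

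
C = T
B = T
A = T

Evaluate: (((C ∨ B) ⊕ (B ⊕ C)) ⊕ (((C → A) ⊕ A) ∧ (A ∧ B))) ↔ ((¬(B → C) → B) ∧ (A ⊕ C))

F

C ∨ B = T ∨ T = T
B ⊕ C = T ⊕ T = F
(C ∨ B) ⊕ (B ⊕ C) = T ⊕ F = T
C → A = T → T = T
(C → A) ⊕ A = T ⊕ T = F
A ∧ B = T ∧ T = T
((C → A) ⊕ A) ∧ (A ∧ B) = F ∧ T = F
((C ∨ B) ⊕ (B ⊕ C)) ⊕ (((C → A) ⊕ A) ∧ (A ∧ B)) = T ⊕ F = T
B → C = T → T = T
¬(B → C) = ¬T = F
¬(B → C) → B = F → T = T
A ⊕ C = T ⊕ T = F
(¬(B → C) → B) ∧ (A ⊕ C) = T ∧ F = F
(((C ∨ B) ⊕ (B ⊕ C)) ⊕ (((C → A) ⊕ A) ∧ (A ∧ B))) ↔ ((¬(B → C) → B) ∧ (A ⊕ C)) = T ↔ F = F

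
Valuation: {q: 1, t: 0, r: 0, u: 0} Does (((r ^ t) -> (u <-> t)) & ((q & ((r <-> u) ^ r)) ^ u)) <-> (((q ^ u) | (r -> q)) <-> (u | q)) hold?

1

r ^ t = 0 ^ 0 = 0
u <-> t = 0 <-> 0 = 1
(r ^ t) -> (u <-> t) = 0 -> 1 = 1
r <-> u = 0 <-> 0 = 1
(r <-> u) ^ r = 1 ^ 0 = 1
q & ((r <-> u) ^ r) = 1 & 1 = 1
(q & ((r <-> u) ^ r)) ^ u = 1 ^ 0 = 1
((r ^ t) -> (u <-> t)) & ((q & ((r <-> u) ^ r)) ^ u) = 1 & 1 = 1
q ^ u = 1 ^ 0 = 1
r -> q = 0 -> 1 = 1
(q ^ u) | (r -> q) = 1 | 1 = 1
u | q = 0 | 1 = 1
((q ^ u) | (r -> q)) <-> (u | q) = 1 <-> 1 = 1
(((r ^ t) -> (u <-> t)) & ((q & ((r <-> u) ^ r)) ^ u)) <-> (((q ^ u) | (r -> q)) <-> (u | q)) = 1 <-> 1 = 1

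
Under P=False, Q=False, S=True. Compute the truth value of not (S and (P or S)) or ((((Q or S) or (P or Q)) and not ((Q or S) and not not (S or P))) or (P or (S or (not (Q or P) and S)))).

True

P or S = False or True = True
S and (P or S) = True and True = True
not (S and (P or S)) = not True = False
Q or S = False or True = True
P or Q = False or False = False
(Q or S) or (P or Q) = True or False = True
Q or S = False or True = True
S or P = True or False = True
not (S or P) = not True = False
not not (S or P) = not False = True
(Q or S) and not not (S or P) = True and True = True
not ((Q or S) and not not (S or P)) = not True = False
((Q or S) or (P or Q)) and not ((Q or S) and not not (S or P)) = True and False = False
Q or P = False or False = False
not (Q or P) = not False = True
not (Q or P) and S = True and True = True
S or (not (Q or P) and S) = True or True = True
P or (S or (not (Q or P) and S)) = False or True = True
(((Q or S) or (P or Q)) and not ((Q or S) and not not (S or P))) or (P or (S or (not (Q or P) and S))) = False or True = True
not (S and (P or S)) or ((((Q or S) or (P or Q)) and not ((Q or S) and not not (S or P))) or (P or (S or (not (Q or P) and S)))) = False or True = True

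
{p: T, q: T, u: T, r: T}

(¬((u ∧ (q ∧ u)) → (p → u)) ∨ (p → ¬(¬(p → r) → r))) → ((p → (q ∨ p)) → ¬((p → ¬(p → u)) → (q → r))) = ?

T

q ∧ u = T ∧ T = T
u ∧ (q ∧ u) = T ∧ T = T
p → u = T → T = T
(u ∧ (q ∧ u)) → (p → u) = T → T = T
¬((u ∧ (q ∧ u)) → (p → u)) = ¬T = F
p → r = T → T = T
¬(p → r) = ¬T = F
¬(p → r) → r = F → T = T
¬(¬(p → r) → r) = ¬T = F
p → ¬(¬(p → r) → r) = T → F = F
¬((u ∧ (q ∧ u)) → (p → u)) ∨ (p → ¬(¬(p → r) → r)) = F ∨ F = F
q ∨ p = T ∨ T = T
p → (q ∨ p) = T → T = T
p → u = T → T = T
¬(p → u) = ¬T = F
p → ¬(p → u) = T → F = F
q → r = T → T = T
(p → ¬(p → u)) → (q → r) = F → T = T
¬((p → ¬(p → u)) → (q → r)) = ¬T = F
(p → (q ∨ p)) → ¬((p → ¬(p → u)) → (q → r)) = T → F = F
(¬((u ∧ (q ∧ u)) → (p → u)) ∨ (p → ¬(¬(p → r) → r))) → ((p → (q ∨ p)) → ¬((p → ¬(p → u)) → (q → r))) = F → F = T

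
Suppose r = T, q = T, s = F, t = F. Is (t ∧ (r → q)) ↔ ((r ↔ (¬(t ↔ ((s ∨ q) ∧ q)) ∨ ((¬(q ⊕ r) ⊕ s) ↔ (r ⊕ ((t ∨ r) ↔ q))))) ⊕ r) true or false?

r → q = T → T = T
t ∧ (r → q) = F ∧ T = F
s ∨ q = F ∨ T = T
(s ∨ q) ∧ q = T ∧ T = T
t ↔ ((s ∨ q) ∧ q) = F ↔ T = F
¬(t ↔ ((s ∨ q) ∧ q)) = ¬F = T
q ⊕ r = T ⊕ T = F
¬(q ⊕ r) = ¬F = T
¬(q ⊕ r) ⊕ s = T ⊕ F = T
t ∨ r = F ∨ T = T
(t ∨ r) ↔ q = T ↔ T = T
r ⊕ ((t ∨ r) ↔ q) = T ⊕ T = F
(¬(q ⊕ r) ⊕ s) ↔ (r ⊕ ((t ∨ r) ↔ q)) = T ↔ F = F
¬(t ↔ ((s ∨ q) ∧ q)) ∨ ((¬(q ⊕ r) ⊕ s) ↔ (r ⊕ ((t ∨ r) ↔ q))) = T ∨ F = T
r ↔ (¬(t ↔ ((s ∨ q) ∧ q)) ∨ ((¬(q ⊕ r) ⊕ s) ↔ (r ⊕ ((t ∨ r) ↔ q)))) = T ↔ T = T
(r ↔ (¬(t ↔ ((s ∨ q) ∧ q)) ∨ ((¬(q ⊕ r) ⊕ s) ↔ (r ⊕ ((t ∨ r) ↔ q))))) ⊕ r = T ⊕ T = F
(t ∧ (r → q)) ↔ ((r ↔ (¬(t ↔ ((s ∨ q) ∧ q)) ∨ ((¬(q ⊕ r) ⊕ s) ↔ (r ⊕ ((t ∨ r) ↔ q))))) ⊕ r) = F ↔ F = T

T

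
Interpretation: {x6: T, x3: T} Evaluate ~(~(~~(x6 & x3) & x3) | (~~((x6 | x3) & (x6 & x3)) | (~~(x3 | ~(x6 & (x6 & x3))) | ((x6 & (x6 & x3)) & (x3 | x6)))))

x6 & x3 = T & T = T
~(x6 & x3) = ~T = F
~~(x6 & x3) = ~F = T
~~(x6 & x3) & x3 = T & T = T
~(~~(x6 & x3) & x3) = ~T = F
x6 | x3 = T | T = T
x6 & x3 = T & T = T
(x6 | x3) & (x6 & x3) = T & T = T
~((x6 | x3) & (x6 & x3)) = ~T = F
~~((x6 | x3) & (x6 & x3)) = ~F = T
x6 & x3 = T & T = T
x6 & (x6 & x3) = T & T = T
~(x6 & (x6 & x3)) = ~T = F
x3 | ~(x6 & (x6 & x3)) = T | F = T
~(x3 | ~(x6 & (x6 & x3))) = ~T = F
~~(x3 | ~(x6 & (x6 & x3))) = ~F = T
x6 & x3 = T & T = T
x6 & (x6 & x3) = T & T = T
x3 | x6 = T | T = T
(x6 & (x6 & x3)) & (x3 | x6) = T & T = T
~~(x3 | ~(x6 & (x6 & x3))) | ((x6 & (x6 & x3)) & (x3 | x6)) = T | T = T
~~((x6 | x3) & (x6 & x3)) | (~~(x3 | ~(x6 & (x6 & x3))) | ((x6 & (x6 & x3)) & (x3 | x6))) = T | T = T
~(~~(x6 & x3) & x3) | (~~((x6 | x3) & (x6 & x3)) | (~~(x3 | ~(x6 & (x6 & x3))) | ((x6 & (x6 & x3)) & (x3 | x6)))) = F | T = T
~(~(~~(x6 & x3) & x3) | (~~((x6 | x3) & (x6 & x3)) | (~~(x3 | ~(x6 & (x6 & x3))) | ((x6 & (x6 & x3)) & (x3 | x6))))) = ~T = F

F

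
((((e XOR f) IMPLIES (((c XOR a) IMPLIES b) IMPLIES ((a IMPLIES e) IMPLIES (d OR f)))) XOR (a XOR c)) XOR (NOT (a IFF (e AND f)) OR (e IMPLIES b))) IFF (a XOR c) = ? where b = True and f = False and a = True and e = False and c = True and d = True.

e XOR f = False XOR False = False
c XOR a = True XOR True = False
(c XOR a) IMPLIES b = False IMPLIES True = True
a IMPLIES e = True IMPLIES False = False
d OR f = True OR False = True
(a IMPLIES e) IMPLIES (d OR f) = False IMPLIES True = True
((c XOR a) IMPLIES b) IMPLIES ((a IMPLIES e) IMPLIES (d OR f)) = True IMPLIES True = True
(e XOR f) IMPLIES (((c XOR a) IMPLIES b) IMPLIES ((a IMPLIES e) IMPLIES (d OR f))) = False IMPLIES True = True
a XOR c = True XOR True = False
((e XOR f) IMPLIES (((c XOR a) IMPLIES b) IMPLIES ((a IMPLIES e) IMPLIES (d OR f)))) XOR (a XOR c) = True XOR False = True
e AND f = False AND False = False
a IFF (e AND f) = True IFF False = False
NOT (a IFF (e AND f)) = NOT False = True
e IMPLIES b = False IMPLIES True = True
NOT (a IFF (e AND f)) OR (e IMPLIES b) = True OR True = True
(((e XOR f) IMPLIES (((c XOR a) IMPLIES b) IMPLIES ((a IMPLIES e) IMPLIES (d OR f)))) XOR (a XOR c)) XOR (NOT (a IFF (e AND f)) OR (e IMPLIES b)) = True XOR True = False
a XOR c = True XOR True = False
((((e XOR f) IMPLIES (((c XOR a) IMPLIES b) IMPLIES ((a IMPLIES e) IMPLIES (d OR f)))) XOR (a XOR c)) XOR (NOT (a IFF (e AND f)) OR (e IMPLIES b))) IFF (a XOR c) = False IFF False = True

True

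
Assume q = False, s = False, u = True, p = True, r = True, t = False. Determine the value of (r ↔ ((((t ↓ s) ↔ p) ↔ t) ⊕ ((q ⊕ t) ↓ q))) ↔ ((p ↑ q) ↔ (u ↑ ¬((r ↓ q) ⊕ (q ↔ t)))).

t ↓ s = False ↓ False = True
(t ↓ s) ↔ p = True ↔ True = True
((t ↓ s) ↔ p) ↔ t = True ↔ False = False
q ⊕ t = False ⊕ False = False
(q ⊕ t) ↓ q = False ↓ False = True
(((t ↓ s) ↔ p) ↔ t) ⊕ ((q ⊕ t) ↓ q) = False ⊕ True = True
r ↔ ((((t ↓ s) ↔ p) ↔ t) ⊕ ((q ⊕ t) ↓ q)) = True ↔ True = True
p ↑ q = True ↑ False = True
r ↓ q = True ↓ False = False
q ↔ t = False ↔ False = True
(r ↓ q) ⊕ (q ↔ t) = False ⊕ True = True
¬((r ↓ q) ⊕ (q ↔ t)) = ¬True = False
u ↑ ¬((r ↓ q) ⊕ (q ↔ t)) = True ↑ False = True
(p ↑ q) ↔ (u ↑ ¬((r ↓ q) ⊕ (q ↔ t))) = True ↔ True = True
(r ↔ ((((t ↓ s) ↔ p) ↔ t) ⊕ ((q ⊕ t) ↓ q))) ↔ ((p ↑ q) ↔ (u ↑ ¬((r ↓ q) ⊕ (q ↔ t)))) = True ↔ True = True

True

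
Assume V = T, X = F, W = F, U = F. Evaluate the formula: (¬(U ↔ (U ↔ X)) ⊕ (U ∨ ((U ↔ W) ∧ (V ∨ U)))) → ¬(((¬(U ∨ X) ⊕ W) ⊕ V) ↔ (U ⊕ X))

U ↔ X = F ↔ F = T
U ↔ (U ↔ X) = F ↔ T = F
¬(U ↔ (U ↔ X)) = ¬F = T
U ↔ W = F ↔ F = T
V ∨ U = T ∨ F = T
(U ↔ W) ∧ (V ∨ U) = T ∧ T = T
U ∨ ((U ↔ W) ∧ (V ∨ U)) = F ∨ T = T
¬(U ↔ (U ↔ X)) ⊕ (U ∨ ((U ↔ W) ∧ (V ∨ U))) = T ⊕ T = F
U ∨ X = F ∨ F = F
¬(U ∨ X) = ¬F = T
¬(U ∨ X) ⊕ W = T ⊕ F = T
(¬(U ∨ X) ⊕ W) ⊕ V = T ⊕ T = F
U ⊕ X = F ⊕ F = F
((¬(U ∨ X) ⊕ W) ⊕ V) ↔ (U ⊕ X) = F ↔ F = T
¬(((¬(U ∨ X) ⊕ W) ⊕ V) ↔ (U ⊕ X)) = ¬T = F
(¬(U ↔ (U ↔ X)) ⊕ (U ∨ ((U ↔ W) ∧ (V ∨ U)))) → ¬(((¬(U ∨ X) ⊕ W) ⊕ V) ↔ (U ⊕ X)) = F → F = T

T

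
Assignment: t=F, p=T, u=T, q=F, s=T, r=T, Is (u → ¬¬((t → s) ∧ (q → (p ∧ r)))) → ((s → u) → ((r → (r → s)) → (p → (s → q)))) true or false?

F

t → s = F → T = T
p ∧ r = T ∧ T = T
q → (p ∧ r) = F → T = T
(t → s) ∧ (q → (p ∧ r)) = T ∧ T = T
¬((t → s) ∧ (q → (p ∧ r))) = ¬T = F
¬¬((t → s) ∧ (q → (p ∧ r))) = ¬F = T
u → ¬¬((t → s) ∧ (q → (p ∧ r))) = T → T = T
s → u = T → T = T
r → s = T → T = T
r → (r → s) = T → T = T
s → q = T → F = F
p → (s → q) = T → F = F
(r → (r → s)) → (p → (s → q)) = T → F = F
(s → u) → ((r → (r → s)) → (p → (s → q))) = T → F = F
(u → ¬¬((t → s) ∧ (q → (p ∧ r)))) → ((s → u) → ((r → (r → s)) → (p → (s → q)))) = T → F = F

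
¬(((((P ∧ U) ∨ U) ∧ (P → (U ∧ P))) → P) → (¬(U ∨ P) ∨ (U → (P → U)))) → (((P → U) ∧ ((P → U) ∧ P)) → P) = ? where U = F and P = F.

P ∧ U = F ∧ F = F
(P ∧ U) ∨ U = F ∨ F = F
U ∧ P = F ∧ F = F
P → (U ∧ P) = F → F = T
((P ∧ U) ∨ U) ∧ (P → (U ∧ P)) = F ∧ T = F
(((P ∧ U) ∨ U) ∧ (P → (U ∧ P))) → P = F → F = T
U ∨ P = F ∨ F = F
¬(U ∨ P) = ¬F = T
P → U = F → F = T
U → (P → U) = F → T = T
¬(U ∨ P) ∨ (U → (P → U)) = T ∨ T = T
((((P ∧ U) ∨ U) ∧ (P → (U ∧ P))) → P) → (¬(U ∨ P) ∨ (U → (P → U))) = T → T = T
¬(((((P ∧ U) ∨ U) ∧ (P → (U ∧ P))) → P) → (¬(U ∨ P) ∨ (U → (P → U)))) = ¬T = F
P → U = F → F = T
P → U = F → F = T
(P → U) ∧ P = T ∧ F = F
(P → U) ∧ ((P → U) ∧ P) = T ∧ F = F
((P → U) ∧ ((P → U) ∧ P)) → P = F → F = T
¬(((((P ∧ U) ∨ U) ∧ (P → (U ∧ P))) → P) → (¬(U ∨ P) ∨ (U → (P → U)))) → (((P → U) ∧ ((P → U) ∧ P)) → P) = F → T = T

T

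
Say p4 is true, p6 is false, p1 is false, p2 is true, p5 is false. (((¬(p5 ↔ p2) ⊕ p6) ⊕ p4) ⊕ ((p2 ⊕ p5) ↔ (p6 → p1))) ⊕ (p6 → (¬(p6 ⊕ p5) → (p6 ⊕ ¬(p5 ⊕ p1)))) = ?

False

Substituting p4=True, p6=False, p1=False, p2=True, p5=False:
p5 ↔ p2 = False ↔ True = False
¬(p5 ↔ p2) = ¬False = True
¬(p5 ↔ p2) ⊕ p6 = True ⊕ False = True
(¬(p5 ↔ p2) ⊕ p6) ⊕ p4 = True ⊕ True = False
p2 ⊕ p5 = True ⊕ False = True
p6 → p1 = False → False = True
(p2 ⊕ p5) ↔ (p6 → p1) = True ↔ True = True
((¬(p5 ↔ p2) ⊕ p6) ⊕ p4) ⊕ ((p2 ⊕ p5) ↔ (p6 → p1)) = False ⊕ True = True
p6 ⊕ p5 = False ⊕ False = False
¬(p6 ⊕ p5) = ¬False = True
p5 ⊕ p1 = False ⊕ False = False
¬(p5 ⊕ p1) = ¬False = True
p6 ⊕ ¬(p5 ⊕ p1) = False ⊕ True = True
¬(p6 ⊕ p5) → (p6 ⊕ ¬(p5 ⊕ p1)) = True → True = True
p6 → (¬(p6 ⊕ p5) → (p6 ⊕ ¬(p5 ⊕ p1))) = False → True = True
(((¬(p5 ↔ p2) ⊕ p6) ⊕ p4) ⊕ ((p2 ⊕ p5) ↔ (p6 → p1))) ⊕ (p6 → (¬(p6 ⊕ p5) → (p6 ⊕ ¬(p5 ⊕ p1)))) = True ⊕ True = False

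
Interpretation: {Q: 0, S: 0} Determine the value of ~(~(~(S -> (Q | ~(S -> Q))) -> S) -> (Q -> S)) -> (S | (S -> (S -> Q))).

1

S -> Q = 0 -> 0 = 1
~(S -> Q) = ~1 = 0
Q | ~(S -> Q) = 0 | 0 = 0
S -> (Q | ~(S -> Q)) = 0 -> 0 = 1
~(S -> (Q | ~(S -> Q))) = ~1 = 0
~(S -> (Q | ~(S -> Q))) -> S = 0 -> 0 = 1
~(~(S -> (Q | ~(S -> Q))) -> S) = ~1 = 0
Q -> S = 0 -> 0 = 1
~(~(S -> (Q | ~(S -> Q))) -> S) -> (Q -> S) = 0 -> 1 = 1
~(~(~(S -> (Q | ~(S -> Q))) -> S) -> (Q -> S)) = ~1 = 0
S -> Q = 0 -> 0 = 1
S -> (S -> Q) = 0 -> 1 = 1
S | (S -> (S -> Q)) = 0 | 1 = 1
~(~(~(S -> (Q | ~(S -> Q))) -> S) -> (Q -> S)) -> (S | (S -> (S -> Q))) = 0 -> 1 = 1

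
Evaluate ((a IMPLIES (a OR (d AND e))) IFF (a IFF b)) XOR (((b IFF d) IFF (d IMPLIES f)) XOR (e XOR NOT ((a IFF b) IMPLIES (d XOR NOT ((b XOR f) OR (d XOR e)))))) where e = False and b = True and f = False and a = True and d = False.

Substituting e=False, b=True, f=False, a=True, d=False:
d AND e = False AND False = False
a OR (d AND e) = True OR False = True
a IMPLIES (a OR (d AND e)) = True IMPLIES True = True
a IFF b = True IFF True = True
(a IMPLIES (a OR (d AND e))) IFF (a IFF b) = True IFF True = True
b IFF d = True IFF False = False
d IMPLIES f = False IMPLIES False = True
(b IFF d) IFF (d IMPLIES f) = False IFF True = False
a IFF b = True IFF True = True
b XOR f = True XOR False = True
d XOR e = False XOR False = False
(b XOR f) OR (d XOR e) = True OR False = True
NOT ((b XOR f) OR (d XOR e)) = NOT True = False
d XOR NOT ((b XOR f) OR (d XOR e)) = False XOR False = False
(a IFF b) IMPLIES (d XOR NOT ((b XOR f) OR (d XOR e))) = True IMPLIES False = False
NOT ((a IFF b) IMPLIES (d XOR NOT ((b XOR f) OR (d XOR e)))) = NOT False = True
e XOR NOT ((a IFF b) IMPLIES (d XOR NOT ((b XOR f) OR (d XOR e)))) = False XOR True = True
((b IFF d) IFF (d IMPLIES f)) XOR (e XOR NOT ((a IFF b) IMPLIES (d XOR NOT ((b XOR f) OR (d XOR e))))) = False XOR True = True
((a IMPLIES (a OR (d AND e))) IFF (a IFF b)) XOR (((b IFF d) IFF (d IMPLIES f)) XOR (e XOR NOT ((a IFF b) IMPLIES (d XOR NOT ((b XOR f) OR (d XOR e)))))) = True XOR True = False

False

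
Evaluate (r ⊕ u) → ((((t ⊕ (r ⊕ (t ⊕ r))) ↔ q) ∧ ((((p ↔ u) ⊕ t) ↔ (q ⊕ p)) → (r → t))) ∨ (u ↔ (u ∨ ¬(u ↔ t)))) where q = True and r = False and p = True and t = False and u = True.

r ⊕ u = False ⊕ True = True
t ⊕ r = False ⊕ False = False
r ⊕ (t ⊕ r) = False ⊕ False = False
t ⊕ (r ⊕ (t ⊕ r)) = False ⊕ False = False
(t ⊕ (r ⊕ (t ⊕ r))) ↔ q = False ↔ True = False
p ↔ u = True ↔ True = True
(p ↔ u) ⊕ t = True ⊕ False = True
q ⊕ p = True ⊕ True = False
((p ↔ u) ⊕ t) ↔ (q ⊕ p) = True ↔ False = False
r → t = False → False = True
(((p ↔ u) ⊕ t) ↔ (q ⊕ p)) → (r → t) = False → True = True
((t ⊕ (r ⊕ (t ⊕ r))) ↔ q) ∧ ((((p ↔ u) ⊕ t) ↔ (q ⊕ p)) → (r → t)) = False ∧ True = False
u ↔ t = True ↔ False = False
¬(u ↔ t) = ¬False = True
u ∨ ¬(u ↔ t) = True ∨ True = True
u ↔ (u ∨ ¬(u ↔ t)) = True ↔ True = True
(((t ⊕ (r ⊕ (t ⊕ r))) ↔ q) ∧ ((((p ↔ u) ⊕ t) ↔ (q ⊕ p)) → (r → t))) ∨ (u ↔ (u ∨ ¬(u ↔ t))) = False ∨ True = True
(r ⊕ u) → ((((t ⊕ (r ⊕ (t ⊕ r))) ↔ q) ∧ ((((p ↔ u) ⊕ t) ↔ (q ⊕ p)) → (r → t))) ∨ (u ↔ (u ∨ ¬(u ↔ t)))) = True → True = True

True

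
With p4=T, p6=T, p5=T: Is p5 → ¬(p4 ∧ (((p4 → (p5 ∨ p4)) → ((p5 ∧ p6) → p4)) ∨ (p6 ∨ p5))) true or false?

p5 ∨ p4 = T ∨ T = T
p4 → (p5 ∨ p4) = T → T = T
p5 ∧ p6 = T ∧ T = T
(p5 ∧ p6) → p4 = T → T = T
(p4 → (p5 ∨ p4)) → ((p5 ∧ p6) → p4) = T → T = T
p6 ∨ p5 = T ∨ T = T
((p4 → (p5 ∨ p4)) → ((p5 ∧ p6) → p4)) ∨ (p6 ∨ p5) = T ∨ T = T
p4 ∧ (((p4 → (p5 ∨ p4)) → ((p5 ∧ p6) → p4)) ∨ (p6 ∨ p5)) = T ∧ T = T
¬(p4 ∧ (((p4 → (p5 ∨ p4)) → ((p5 ∧ p6) → p4)) ∨ (p6 ∨ p5))) = ¬T = F
p5 → ¬(p4 ∧ (((p4 → (p5 ∨ p4)) → ((p5 ∧ p6) → p4)) ∨ (p6 ∨ p5))) = T → F = F

F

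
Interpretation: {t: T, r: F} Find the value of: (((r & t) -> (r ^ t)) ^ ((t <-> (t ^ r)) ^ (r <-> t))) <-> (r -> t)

Substituting t=T, r=F:
r & t = F & T = F
r ^ t = F ^ T = T
(r & t) -> (r ^ t) = F -> T = T
t ^ r = T ^ F = T
t <-> (t ^ r) = T <-> T = T
r <-> t = F <-> T = F
(t <-> (t ^ r)) ^ (r <-> t) = T ^ F = T
((r & t) -> (r ^ t)) ^ ((t <-> (t ^ r)) ^ (r <-> t)) = T ^ T = F
r -> t = F -> T = T
(((r & t) -> (r ^ t)) ^ ((t <-> (t ^ r)) ^ (r <-> t))) <-> (r -> t) = F <-> T = F

F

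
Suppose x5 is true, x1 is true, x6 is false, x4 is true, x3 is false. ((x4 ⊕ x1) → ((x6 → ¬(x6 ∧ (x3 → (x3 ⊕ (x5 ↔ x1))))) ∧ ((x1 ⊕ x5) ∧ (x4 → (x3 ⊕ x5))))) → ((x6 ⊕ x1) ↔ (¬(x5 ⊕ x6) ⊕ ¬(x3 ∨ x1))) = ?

F

x4 ⊕ x1 = T ⊕ T = F
x5 ↔ x1 = T ↔ T = T
x3 ⊕ (x5 ↔ x1) = F ⊕ T = T
x3 → (x3 ⊕ (x5 ↔ x1)) = F → T = T
x6 ∧ (x3 → (x3 ⊕ (x5 ↔ x1))) = F ∧ T = F
¬(x6 ∧ (x3 → (x3 ⊕ (x5 ↔ x1)))) = ¬F = T
x6 → ¬(x6 ∧ (x3 → (x3 ⊕ (x5 ↔ x1)))) = F → T = T
x1 ⊕ x5 = T ⊕ T = F
x3 ⊕ x5 = F ⊕ T = T
x4 → (x3 ⊕ x5) = T → T = T
(x1 ⊕ x5) ∧ (x4 → (x3 ⊕ x5)) = F ∧ T = F
(x6 → ¬(x6 ∧ (x3 → (x3 ⊕ (x5 ↔ x1))))) ∧ ((x1 ⊕ x5) ∧ (x4 → (x3 ⊕ x5))) = T ∧ F = F
(x4 ⊕ x1) → ((x6 → ¬(x6 ∧ (x3 → (x3 ⊕ (x5 ↔ x1))))) ∧ ((x1 ⊕ x5) ∧ (x4 → (x3 ⊕ x5)))) = F → F = T
x6 ⊕ x1 = F ⊕ T = T
x5 ⊕ x6 = T ⊕ F = T
¬(x5 ⊕ x6) = ¬T = F
x3 ∨ x1 = F ∨ T = T
¬(x3 ∨ x1) = ¬T = F
¬(x5 ⊕ x6) ⊕ ¬(x3 ∨ x1) = F ⊕ F = F
(x6 ⊕ x1) ↔ (¬(x5 ⊕ x6) ⊕ ¬(x3 ∨ x1)) = T ↔ F = F
((x4 ⊕ x1) → ((x6 → ¬(x6 ∧ (x3 → (x3 ⊕ (x5 ↔ x1))))) ∧ ((x1 ⊕ x5) ∧ (x4 → (x3 ⊕ x5))))) → ((x6 ⊕ x1) ↔ (¬(x5 ⊕ x6) ⊕ ¬(x3 ∨ x1))) = T → F = F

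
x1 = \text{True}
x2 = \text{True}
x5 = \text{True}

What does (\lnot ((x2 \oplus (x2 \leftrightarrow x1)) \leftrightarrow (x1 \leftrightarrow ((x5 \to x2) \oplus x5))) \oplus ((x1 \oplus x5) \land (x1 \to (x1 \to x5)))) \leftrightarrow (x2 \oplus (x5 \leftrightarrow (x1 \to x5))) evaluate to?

Substituting x1=\text{True}, x2=\text{True}, x5=\text{True}:
x2 \leftrightarrow x1 = \text{True} \leftrightarrow \text{True} = \text{True}
x2 \oplus (x2 \leftrightarrow x1) = \text{True} \oplus \text{True} = \text{False}
x5 \to x2 = \text{True} \to \text{True} = \text{True}
(x5 \to x2) \oplus x5 = \text{True} \oplus \text{True} = \text{False}
x1 \leftrightarrow ((x5 \to x2) \oplus x5) = \text{True} \leftrightarrow \text{False} = \text{False}
(x2 \oplus (x2 \leftrightarrow x1)) \leftrightarrow (x1 \leftrightarrow ((x5 \to x2) \oplus x5)) = \text{False} \leftrightarrow \text{False} = \text{True}
\lnot ((x2 \oplus (x2 \leftrightarrow x1)) \leftrightarrow (x1 \leftrightarrow ((x5 \to x2) \oplus x5))) = \lnot \text{True} = \text{False}
x1 \oplus x5 = \text{True} \oplus \text{True} = \text{False}
x1 \to x5 = \text{True} \to \text{True} = \text{True}
x1 \to (x1 \to x5) = \text{True} \to \text{True} = \text{True}
(x1 \oplus x5) \land (x1 \to (x1 \to x5)) = \text{False} \land \text{True} = \text{False}
\lnot ((x2 \oplus (x2 \leftrightarrow x1)) \leftrightarrow (x1 \leftrightarrow ((x5 \to x2) \oplus x5))) \oplus ((x1 \oplus x5) \land (x1 \to (x1 \to x5))) = \text{False} \oplus \text{False} = \text{False}
x1 \to x5 = \text{True} \to \text{True} = \text{True}
x5 \leftrightarrow (x1 \to x5) = \text{True} \leftrightarrow \text{True} = \text{True}
x2 \oplus (x5 \leftrightarrow (x1 \to x5)) = \text{True} \oplus \text{True} = \text{False}
(\lnot ((x2 \oplus (x2 \leftrightarrow x1)) \leftrightarrow (x1 \leftrightarrow ((x5 \to x2) \oplus x5))) \oplus ((x1 \oplus x5) \land (x1 \to (x1 \to x5)))) \leftrightarrow (x2 \oplus (x5 \leftrightarrow (x1 \to x5))) = \text{False} \leftrightarrow \text{False} = \text{True}

\text{True}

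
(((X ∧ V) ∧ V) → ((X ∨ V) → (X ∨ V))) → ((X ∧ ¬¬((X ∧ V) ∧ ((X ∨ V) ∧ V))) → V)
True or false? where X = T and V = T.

T

Substituting X=T, V=T:
X ∧ V = T ∧ T = T
(X ∧ V) ∧ V = T ∧ T = T
X ∨ V = T ∨ T = T
X ∨ V = T ∨ T = T
(X ∨ V) → (X ∨ V) = T → T = T
((X ∧ V) ∧ V) → ((X ∨ V) → (X ∨ V)) = T → T = T
X ∧ V = T ∧ T = T
X ∨ V = T ∨ T = T
(X ∨ V) ∧ V = T ∧ T = T
(X ∧ V) ∧ ((X ∨ V) ∧ V) = T ∧ T = T
¬((X ∧ V) ∧ ((X ∨ V) ∧ V)) = ¬T = F
¬¬((X ∧ V) ∧ ((X ∨ V) ∧ V)) = ¬F = T
X ∧ ¬¬((X ∧ V) ∧ ((X ∨ V) ∧ V)) = T ∧ T = T
(X ∧ ¬¬((X ∧ V) ∧ ((X ∨ V) ∧ V))) → V = T → T = T
(((X ∧ V) ∧ V) → ((X ∨ V) → (X ∨ V))) → ((X ∧ ¬¬((X ∧ V) ∧ ((X ∨ V) ∧ V))) → V) = T → T = T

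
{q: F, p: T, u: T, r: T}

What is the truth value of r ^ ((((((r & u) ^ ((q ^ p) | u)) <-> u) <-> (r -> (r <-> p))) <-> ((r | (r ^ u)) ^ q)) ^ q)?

T

r & u = T & T = T
q ^ p = F ^ T = T
(q ^ p) | u = T | T = T
(r & u) ^ ((q ^ p) | u) = T ^ T = F
((r & u) ^ ((q ^ p) | u)) <-> u = F <-> T = F
r <-> p = T <-> T = T
r -> (r <-> p) = T -> T = T
(((r & u) ^ ((q ^ p) | u)) <-> u) <-> (r -> (r <-> p)) = F <-> T = F
r ^ u = T ^ T = F
r | (r ^ u) = T | F = T
(r | (r ^ u)) ^ q = T ^ F = T
((((r & u) ^ ((q ^ p) | u)) <-> u) <-> (r -> (r <-> p))) <-> ((r | (r ^ u)) ^ q) = F <-> T = F
(((((r & u) ^ ((q ^ p) | u)) <-> u) <-> (r -> (r <-> p))) <-> ((r | (r ^ u)) ^ q)) ^ q = F ^ F = F
r ^ ((((((r & u) ^ ((q ^ p) | u)) <-> u) <-> (r -> (r <-> p))) <-> ((r | (r ^ u)) ^ q)) ^ q) = T ^ F = T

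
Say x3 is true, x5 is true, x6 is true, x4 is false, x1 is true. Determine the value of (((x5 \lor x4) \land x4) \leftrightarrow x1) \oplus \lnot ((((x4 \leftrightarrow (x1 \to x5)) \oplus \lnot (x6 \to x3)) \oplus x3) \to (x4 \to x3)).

F

x5 \lor x4 = T \lor F = T
(x5 \lor x4) \land x4 = T \land F = F
((x5 \lor x4) \land x4) \leftrightarrow x1 = F \leftrightarrow T = F
x1 \to x5 = T \to T = T
x4 \leftrightarrow (x1 \to x5) = F \leftrightarrow T = F
x6 \to x3 = T \to T = T
\lnot (x6 \to x3) = \lnot T = F
(x4 \leftrightarrow (x1 \to x5)) \oplus \lnot (x6 \to x3) = F \oplus F = F
((x4 \leftrightarrow (x1 \to x5)) \oplus \lnot (x6 \to x3)) \oplus x3 = F \oplus T = T
x4 \to x3 = F \to T = T
(((x4 \leftrightarrow (x1 \to x5)) \oplus \lnot (x6 \to x3)) \oplus x3) \to (x4 \to x3) = T \to T = T
\lnot ((((x4 \leftrightarrow (x1 \to x5)) \oplus \lnot (x6 \to x3)) \oplus x3) \to (x4 \to x3)) = \lnot T = F
(((x5 \lor x4) \land x4) \leftrightarrow x1) \oplus \lnot ((((x4 \leftrightarrow (x1 \to x5)) \oplus \lnot (x6 \to x3)) \oplus x3) \to (x4 \to x3)) = F \oplus F = F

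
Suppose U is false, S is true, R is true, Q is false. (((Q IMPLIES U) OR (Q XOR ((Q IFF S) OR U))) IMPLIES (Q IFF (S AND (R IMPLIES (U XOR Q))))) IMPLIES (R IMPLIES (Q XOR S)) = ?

true

Q IMPLIES U = false IMPLIES false = true
Q IFF S = false IFF true = false
(Q IFF S) OR U = false OR false = false
Q XOR ((Q IFF S) OR U) = false XOR false = false
(Q IMPLIES U) OR (Q XOR ((Q IFF S) OR U)) = true OR false = true
U XOR Q = false XOR false = false
R IMPLIES (U XOR Q) = true IMPLIES false = false
S AND (R IMPLIES (U XOR Q)) = true AND false = false
Q IFF (S AND (R IMPLIES (U XOR Q))) = false IFF false = true
((Q IMPLIES U) OR (Q XOR ((Q IFF S) OR U))) IMPLIES (Q IFF (S AND (R IMPLIES (U XOR Q)))) = true IMPLIES true = true
Q XOR S = false XOR true = true
R IMPLIES (Q XOR S) = true IMPLIES true = true
(((Q IMPLIES U) OR (Q XOR ((Q IFF S) OR U))) IMPLIES (Q IFF (S AND (R IMPLIES (U XOR Q))))) IMPLIES (R IMPLIES (Q XOR S)) = true IMPLIES true = true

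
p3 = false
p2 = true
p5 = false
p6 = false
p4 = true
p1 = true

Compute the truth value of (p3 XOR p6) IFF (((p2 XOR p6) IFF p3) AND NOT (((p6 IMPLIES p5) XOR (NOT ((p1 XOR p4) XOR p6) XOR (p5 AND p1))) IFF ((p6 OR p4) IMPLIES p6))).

p3 XOR p6 = false XOR false = false
p2 XOR p6 = true XOR false = true
(p2 XOR p6) IFF p3 = true IFF false = false
p6 IMPLIES p5 = false IMPLIES false = true
p1 XOR p4 = true XOR true = false
(p1 XOR p4) XOR p6 = false XOR false = false
NOT ((p1 XOR p4) XOR p6) = NOT false = true
p5 AND p1 = false AND true = false
NOT ((p1 XOR p4) XOR p6) XOR (p5 AND p1) = true XOR false = true
(p6 IMPLIES p5) XOR (NOT ((p1 XOR p4) XOR p6) XOR (p5 AND p1)) = true XOR true = false
p6 OR p4 = false OR true = true
(p6 OR p4) IMPLIES p6 = true IMPLIES false = false
((p6 IMPLIES p5) XOR (NOT ((p1 XOR p4) XOR p6) XOR (p5 AND p1))) IFF ((p6 OR p4) IMPLIES p6) = false IFF false = true
NOT (((p6 IMPLIES p5) XOR (NOT ((p1 XOR p4) XOR p6) XOR (p5 AND p1))) IFF ((p6 OR p4) IMPLIES p6)) = NOT true = false
((p2 XOR p6) IFF p3) AND NOT (((p6 IMPLIES p5) XOR (NOT ((p1 XOR p4) XOR p6) XOR (p5 AND p1))) IFF ((p6 OR p4) IMPLIES p6)) = false AND false = false
(p3 XOR p6) IFF (((p2 XOR p6) IFF p3) AND NOT (((p6 IMPLIES p5) XOR (NOT ((p1 XOR p4) XOR p6) XOR (p5 AND p1))) IFF ((p6 OR p4) IMPLIES p6))) = false IFF false = true

true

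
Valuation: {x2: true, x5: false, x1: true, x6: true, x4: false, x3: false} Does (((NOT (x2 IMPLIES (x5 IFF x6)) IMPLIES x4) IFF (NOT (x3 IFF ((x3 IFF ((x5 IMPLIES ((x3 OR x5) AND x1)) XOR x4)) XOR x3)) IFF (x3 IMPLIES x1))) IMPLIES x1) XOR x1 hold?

Substituting x2=true, x5=false, x1=true, x6=true, x4=false, x3=false:
x5 IFF x6 = false IFF true = false
x2 IMPLIES (x5 IFF x6) = true IMPLIES false = false
NOT (x2 IMPLIES (x5 IFF x6)) = NOT false = true
NOT (x2 IMPLIES (x5 IFF x6)) IMPLIES x4 = true IMPLIES false = false
x3 OR x5 = false OR false = false
(x3 OR x5) AND x1 = false AND true = false
x5 IMPLIES ((x3 OR x5) AND x1) = false IMPLIES false = true
(x5 IMPLIES ((x3 OR x5) AND x1)) XOR x4 = true XOR false = true
x3 IFF ((x5 IMPLIES ((x3 OR x5) AND x1)) XOR x4) = false IFF true = false
(x3 IFF ((x5 IMPLIES ((x3 OR x5) AND x1)) XOR x4)) XOR x3 = false XOR false = false
x3 IFF ((x3 IFF ((x5 IMPLIES ((x3 OR x5) AND x1)) XOR x4)) XOR x3) = false IFF false = true
NOT (x3 IFF ((x3 IFF ((x5 IMPLIES ((x3 OR x5) AND x1)) XOR x4)) XOR x3)) = NOT true = false
x3 IMPLIES x1 = false IMPLIES true = true
NOT (x3 IFF ((x3 IFF ((x5 IMPLIES ((x3 OR x5) AND x1)) XOR x4)) XOR x3)) IFF (x3 IMPLIES x1) = false IFF true = false
(NOT (x2 IMPLIES (x5 IFF x6)) IMPLIES x4) IFF (NOT (x3 IFF ((x3 IFF ((x5 IMPLIES ((x3 OR x5) AND x1)) XOR x4)) XOR x3)) IFF (x3 IMPLIES x1)) = false IFF false = true
((NOT (x2 IMPLIES (x5 IFF x6)) IMPLIES x4) IFF (NOT (x3 IFF ((x3 IFF ((x5 IMPLIES ((x3 OR x5) AND x1)) XOR x4)) XOR x3)) IFF (x3 IMPLIES x1))) IMPLIES x1 = true IMPLIES true = true
(((NOT (x2 IMPLIES (x5 IFF x6)) IMPLIES x4) IFF (NOT (x3 IFF ((x3 IFF ((x5 IMPLIES ((x3 OR x5) AND x1)) XOR x4)) XOR x3)) IFF (x3 IMPLIES x1))) IMPLIES x1) XOR x1 = true XOR true = false

false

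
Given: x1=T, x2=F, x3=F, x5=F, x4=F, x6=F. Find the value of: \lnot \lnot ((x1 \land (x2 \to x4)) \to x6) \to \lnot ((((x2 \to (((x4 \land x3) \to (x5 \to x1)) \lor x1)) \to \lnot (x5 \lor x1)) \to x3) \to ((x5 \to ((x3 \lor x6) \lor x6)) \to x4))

x2 \to x4 = F \to F = T
x1 \land (x2 \to x4) = T \land T = T
(x1 \land (x2 \to x4)) \to x6 = T \to F = F
\lnot ((x1 \land (x2 \to x4)) \to x6) = \lnot F = T
\lnot \lnot ((x1 \land (x2 \to x4)) \to x6) = \lnot T = F
x4 \land x3 = F \land F = F
x5 \to x1 = F \to T = T
(x4 \land x3) \to (x5 \to x1) = F \to T = T
((x4 \land x3) \to (x5 \to x1)) \lor x1 = T \lor T = T
x2 \to (((x4 \land x3) \to (x5 \to x1)) \lor x1) = F \to T = T
x5 \lor x1 = F \lor T = T
\lnot (x5 \lor x1) = \lnot T = F
(x2 \to (((x4 \land x3) \to (x5 \to x1)) \lor x1)) \to \lnot (x5 \lor x1) = T \to F = F
((x2 \to (((x4 \land x3) \to (x5 \to x1)) \lor x1)) \to \lnot (x5 \lor x1)) \to x3 = F \to F = T
x3 \lor x6 = F \lor F = F
(x3 \lor x6) \lor x6 = F \lor F = F
x5 \to ((x3 \lor x6) \lor x6) = F \to F = T
(x5 \to ((x3 \lor x6) \lor x6)) \to x4 = T \to F = F
(((x2 \to (((x4 \land x3) \to (x5 \to x1)) \lor x1)) \to \lnot (x5 \lor x1)) \to x3) \to ((x5 \to ((x3 \lor x6) \lor x6)) \to x4) = T \to F = F
\lnot ((((x2 \to (((x4 \land x3) \to (x5 \to x1)) \lor x1)) \to \lnot (x5 \lor x1)) \to x3) \to ((x5 \to ((x3 \lor x6) \lor x6)) \to x4)) = \lnot F = T
\lnot \lnot ((x1 \land (x2 \to x4)) \to x6) \to \lnot ((((x2 \to (((x4 \land x3) \to (x5 \to x1)) \lor x1)) \to \lnot (x5 \lor x1)) \to x3) \to ((x5 \to ((x3 \lor x6) \lor x6)) \to x4)) = F \to T = T

T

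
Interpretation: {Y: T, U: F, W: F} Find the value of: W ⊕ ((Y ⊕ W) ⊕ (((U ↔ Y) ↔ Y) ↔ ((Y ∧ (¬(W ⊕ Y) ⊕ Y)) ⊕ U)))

T

Y ⊕ W = T ⊕ F = T
U ↔ Y = F ↔ T = F
(U ↔ Y) ↔ Y = F ↔ T = F
W ⊕ Y = F ⊕ T = T
¬(W ⊕ Y) = ¬T = F
¬(W ⊕ Y) ⊕ Y = F ⊕ T = T
Y ∧ (¬(W ⊕ Y) ⊕ Y) = T ∧ T = T
(Y ∧ (¬(W ⊕ Y) ⊕ Y)) ⊕ U = T ⊕ F = T
((U ↔ Y) ↔ Y) ↔ ((Y ∧ (¬(W ⊕ Y) ⊕ Y)) ⊕ U) = F ↔ T = F
(Y ⊕ W) ⊕ (((U ↔ Y) ↔ Y) ↔ ((Y ∧ (¬(W ⊕ Y) ⊕ Y)) ⊕ U)) = T ⊕ F = T
W ⊕ ((Y ⊕ W) ⊕ (((U ↔ Y) ↔ Y) ↔ ((Y ∧ (¬(W ⊕ Y) ⊕ Y)) ⊕ U))) = F ⊕ T = T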